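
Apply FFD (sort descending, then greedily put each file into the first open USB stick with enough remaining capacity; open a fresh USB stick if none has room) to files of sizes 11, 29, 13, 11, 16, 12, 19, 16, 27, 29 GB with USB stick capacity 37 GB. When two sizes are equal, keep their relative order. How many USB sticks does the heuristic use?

6

Sorted descending: 29, 29, 27, 19, 16, 16, 13, 12, 11, 11.
  29 → USB stick 1 (new)  [load 29/37]
  29 → USB stick 2 (new)  [load 29/37]
  27 → USB stick 3 (new)  [load 27/37]
  19 → USB stick 4 (new)  [load 19/37]
  16 → USB stick 4  [load 35/37]
  16 → USB stick 5 (new)  [load 16/37]
  13 → USB stick 5  [load 29/37]
  12 → USB stick 6 (new)  [load 12/37]
  11 → USB stick 6  [load 23/37]
  11 → USB stick 6  [load 34/37]
6 USB sticks opened.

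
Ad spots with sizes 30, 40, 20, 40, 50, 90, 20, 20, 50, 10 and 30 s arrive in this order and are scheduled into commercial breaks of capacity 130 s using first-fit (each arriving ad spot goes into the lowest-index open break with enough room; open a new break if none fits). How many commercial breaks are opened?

4

  30 → break 1 (new)  [load 30/130]
  40 → break 1  [load 70/130]
  20 → break 1  [load 90/130]
  40 → break 1  [load 130/130]
  50 → break 2 (new)  [load 50/130]
  90 → break 3 (new)  [load 90/130]
  20 → break 2  [load 70/130]
  20 → break 2  [load 90/130]
  50 → break 4 (new)  [load 50/130]
  10 → break 2  [load 100/130]
  30 → break 2  [load 130/130]
4 commercial breaks opened.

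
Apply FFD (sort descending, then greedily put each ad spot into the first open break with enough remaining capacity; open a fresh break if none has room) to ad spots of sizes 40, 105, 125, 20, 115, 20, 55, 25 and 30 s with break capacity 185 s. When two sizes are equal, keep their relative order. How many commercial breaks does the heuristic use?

3

Sorted descending: 125, 115, 105, 55, 40, 30, 25, 20, 20.
  125 → break 1 (new)  [load 125/185]
  115 → break 2 (new)  [load 115/185]
  105 → break 3 (new)  [load 105/185]
  55 → break 1  [load 180/185]
  40 → break 2  [load 155/185]
  30 → break 2  [load 185/185]
  25 → break 3  [load 130/185]
  20 → break 3  [load 150/185]
  20 → break 3  [load 170/185]
3 commercial breaks opened.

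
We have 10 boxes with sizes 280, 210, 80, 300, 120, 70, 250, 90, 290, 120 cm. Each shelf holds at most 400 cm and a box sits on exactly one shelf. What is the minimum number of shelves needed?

5

Total = 300 + 290 + 280 + 250 + 210 + 120 + 120 + 90 + 80 + 70 = 1810 cm.
Lower bound: ⌈1810/400⌉ = 5 shelves.
A packing using 5 shelves:
  shelf 1: 300 + 90 = 390
  shelf 2: 290 + 80 = 370
  shelf 3: 280 + 120 = 400
  shelf 4: 250 + 120 = 370
  shelf 5: 210 + 70 = 280
This matches the lower bound, so 5 is optimal.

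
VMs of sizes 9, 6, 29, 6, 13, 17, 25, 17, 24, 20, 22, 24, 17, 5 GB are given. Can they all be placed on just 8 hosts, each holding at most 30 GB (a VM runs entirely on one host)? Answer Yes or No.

No

Total = 234 GB; ⌈234/30⌉ = 8.
9 VMs each exceed half the capacity and cannot share a host, forcing at least 9 hosts.
At least 9 hosts are required, but only 8 are allowed.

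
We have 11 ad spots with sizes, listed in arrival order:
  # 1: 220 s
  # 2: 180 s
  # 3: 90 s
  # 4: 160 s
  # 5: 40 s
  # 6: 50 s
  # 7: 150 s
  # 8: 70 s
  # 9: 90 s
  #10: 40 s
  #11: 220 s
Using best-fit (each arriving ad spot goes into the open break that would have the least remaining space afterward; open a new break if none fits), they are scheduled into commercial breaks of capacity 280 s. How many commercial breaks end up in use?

  220 → break 1 (new)  [load 220/280]
  180 → break 2 (new)  [load 180/280]
  90 → break 2  [load 270/280]
  160 → break 3 (new)  [load 160/280]
  40 → break 1  [load 260/280]
  50 → break 3  [load 210/280]
  150 → break 4 (new)  [load 150/280]
  70 → break 3  [load 280/280]
  90 → break 4  [load 240/280]
  40 → break 4  [load 280/280]
  220 → break 5 (new)  [load 220/280]
5 commercial breaks opened.

5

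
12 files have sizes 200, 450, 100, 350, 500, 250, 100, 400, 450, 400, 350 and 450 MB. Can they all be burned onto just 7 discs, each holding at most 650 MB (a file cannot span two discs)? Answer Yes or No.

No

Total = 4000 MB; ⌈4000/650⌉ = 7.
8 files each exceed half the capacity and cannot share a disc, forcing at least 8 discs.
At least 8 discs are required, but only 7 are allowed.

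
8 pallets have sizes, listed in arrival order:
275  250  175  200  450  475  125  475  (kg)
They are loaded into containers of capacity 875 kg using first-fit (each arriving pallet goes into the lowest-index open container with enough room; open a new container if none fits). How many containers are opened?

4

  275 → container 1 (new)  [load 275/875]
  250 → container 1  [load 525/875]
  175 → container 1  [load 700/875]
  200 → container 2 (new)  [load 200/875]
  450 → container 2  [load 650/875]
  475 → container 3 (new)  [load 475/875]
  125 → container 1  [load 825/875]
  475 → container 4 (new)  [load 475/875]
4 containers opened.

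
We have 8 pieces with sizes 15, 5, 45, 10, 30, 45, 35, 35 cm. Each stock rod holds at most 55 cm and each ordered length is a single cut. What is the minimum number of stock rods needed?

Total = 45 + 45 + 35 + 35 + 30 + 15 + 10 + 5 = 220 cm.
Lower bound: ⌈220/55⌉ = 4 stock rods.
Also, 5 pieces each exceed 55/2 cm, and no two of those can share a stock rod, so at least 5 stock rods are needed.
A packing using 5 stock rods:
  stock rod 1: 45 + 10 = 55
  stock rod 2: 45 + 5 = 50
  stock rod 3: 35 + 15 = 50
  stock rod 4: 35 = 35
  stock rod 5: 30 = 30
This matches the lower bound, so 5 is optimal.

5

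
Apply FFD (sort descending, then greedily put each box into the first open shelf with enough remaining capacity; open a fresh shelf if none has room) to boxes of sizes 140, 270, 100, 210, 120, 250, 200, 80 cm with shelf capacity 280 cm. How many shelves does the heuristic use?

6

Sorted descending: 270, 250, 210, 200, 140, 120, 100, 80.
  270 → shelf 1 (new)  [load 270/280]
  250 → shelf 2 (new)  [load 250/280]
  210 → shelf 3 (new)  [load 210/280]
  200 → shelf 4 (new)  [load 200/280]
  140 → shelf 5 (new)  [load 140/280]
  120 → shelf 5  [load 260/280]
  100 → shelf 6 (new)  [load 100/280]
  80 → shelf 4  [load 280/280]
6 shelves opened.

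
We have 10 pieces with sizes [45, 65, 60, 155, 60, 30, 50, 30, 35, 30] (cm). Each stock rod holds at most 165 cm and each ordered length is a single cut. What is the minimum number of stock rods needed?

4

Total = 155 + 65 + 60 + 60 + 50 + 45 + 35 + 30 + 30 + 30 = 560 cm.
Lower bound: ⌈560/165⌉ = 4 stock rods.
A packing using 4 stock rods:
  stock rod 1: 155 = 155
  stock rod 2: 65 + 60 + 35 = 160
  stock rod 3: 60 + 50 + 45 = 155
  stock rod 4: 30 + 30 + 30 = 90
This matches the lower bound, so 4 is optimal.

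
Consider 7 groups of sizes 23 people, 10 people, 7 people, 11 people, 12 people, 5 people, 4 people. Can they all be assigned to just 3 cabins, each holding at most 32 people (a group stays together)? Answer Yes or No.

A valid assignment using 3 cabins:
  cabin 1: 23 + 7 = 30
  cabin 2: 12 + 11 + 5 + 4 = 32
  cabin 3: 10 = 10
Every load is within 32 people, so 3 cabins suffice.

Yes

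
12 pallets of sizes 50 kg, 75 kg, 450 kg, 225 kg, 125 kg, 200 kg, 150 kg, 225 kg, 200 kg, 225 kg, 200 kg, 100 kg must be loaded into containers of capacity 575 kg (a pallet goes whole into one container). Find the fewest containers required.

Total = 450 + 225 + 225 + 225 + 200 + 200 + 200 + 150 + 125 + 100 + 75 + 50 = 2225 kg.
Lower bound: ⌈2225/575⌉ = 4 containers.
A packing using 4 containers:
  container 1: 450 + 125 = 575
  container 2: 225 + 225 + 100 = 550
  container 3: 225 + 200 + 150 = 575
  container 4: 200 + 200 + 75 + 50 = 525
This matches the lower bound, so 4 is optimal.

4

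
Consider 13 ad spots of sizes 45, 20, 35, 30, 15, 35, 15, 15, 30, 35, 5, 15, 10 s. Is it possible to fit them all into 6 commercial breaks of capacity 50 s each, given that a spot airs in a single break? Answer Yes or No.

Total = 305 s; ⌈305/50⌉ = 7.
At least 7 commercial breaks are required, but only 6 are allowed.

No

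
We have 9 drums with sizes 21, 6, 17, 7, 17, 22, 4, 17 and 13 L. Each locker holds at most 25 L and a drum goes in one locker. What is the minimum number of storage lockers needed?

Total = 22 + 21 + 17 + 17 + 17 + 13 + 7 + 6 + 4 = 124 L.
Lower bound: ⌈124/25⌉ = 5 storage lockers.
Also, 6 drums each exceed 25/2 L, and no two of those can share a locker, so at least 6 storage lockers are needed.
A packing using 6 storage lockers:
  locker 1: 22 = 22
  locker 2: 21 + 4 = 25
  locker 3: 17 + 7 = 24
  locker 4: 17 + 6 = 23
  locker 5: 17 = 17
  locker 6: 13 = 13
This matches the lower bound, so 6 is optimal.

6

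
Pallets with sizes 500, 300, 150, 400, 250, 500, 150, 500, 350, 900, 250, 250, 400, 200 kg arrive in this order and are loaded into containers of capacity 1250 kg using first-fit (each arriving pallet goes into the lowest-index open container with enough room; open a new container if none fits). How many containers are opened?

  500 → container 1 (new)  [load 500/1250]
  300 → container 1  [load 800/1250]
  150 → container 1  [load 950/1250]
  400 → container 2 (new)  [load 400/1250]
  250 → container 1  [load 1200/1250]
  500 → container 2  [load 900/1250]
  150 → container 2  [load 1050/1250]
  500 → container 3 (new)  [load 500/1250]
  350 → container 3  [load 850/1250]
  900 → container 4 (new)  [load 900/1250]
  250 → container 3  [load 1100/1250]
  250 → container 4  [load 1150/1250]
  400 → container 5 (new)  [load 400/1250]
  200 → container 2  [load 1250/1250]
5 containers opened.

5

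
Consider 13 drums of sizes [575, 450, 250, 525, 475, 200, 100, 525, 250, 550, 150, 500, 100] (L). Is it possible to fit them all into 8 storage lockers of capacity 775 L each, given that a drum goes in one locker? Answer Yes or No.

Yes

A valid assignment using 7 storage lockers:
  locker 1: 575 + 200 = 775
  locker 2: 550 + 150 = 700
  locker 3: 525 + 250 = 775
  locker 4: 525 + 250 = 775
  locker 5: 500 + 100 + 100 = 700
  locker 6: 475 = 475
  locker 7: 450 = 450
That uses only 7 ≤ 8, so 8 storage lockers are enough.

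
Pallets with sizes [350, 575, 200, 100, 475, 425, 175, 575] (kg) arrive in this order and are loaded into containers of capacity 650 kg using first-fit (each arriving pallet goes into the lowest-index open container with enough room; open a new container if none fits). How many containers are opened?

  350 → container 1 (new)  [load 350/650]
  575 → container 2 (new)  [load 575/650]
  200 → container 1  [load 550/650]
  100 → container 1  [load 650/650]
  475 → container 3 (new)  [load 475/650]
  425 → container 4 (new)  [load 425/650]
  175 → container 3  [load 650/650]
  575 → container 5 (new)  [load 575/650]
5 containers opened.

5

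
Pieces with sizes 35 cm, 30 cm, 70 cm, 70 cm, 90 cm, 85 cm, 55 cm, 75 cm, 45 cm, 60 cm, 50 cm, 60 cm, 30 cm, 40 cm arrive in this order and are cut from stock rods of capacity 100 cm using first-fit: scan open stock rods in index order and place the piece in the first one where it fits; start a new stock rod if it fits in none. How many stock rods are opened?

10

  35 → stock rod 1 (new)  [load 35/100]
  30 → stock rod 1  [load 65/100]
  70 → stock rod 2 (new)  [load 70/100]
  70 → stock rod 3 (new)  [load 70/100]
  90 → stock rod 4 (new)  [load 90/100]
  85 → stock rod 5 (new)  [load 85/100]
  55 → stock rod 6 (new)  [load 55/100]
  75 → stock rod 7 (new)  [load 75/100]
  45 → stock rod 6  [load 100/100]
  60 → stock rod 8 (new)  [load 60/100]
  50 → stock rod 9 (new)  [load 50/100]
  60 → stock rod 10 (new)  [load 60/100]
  30 → stock rod 1  [load 95/100]
  40 → stock rod 8  [load 100/100]
10 stock rods opened.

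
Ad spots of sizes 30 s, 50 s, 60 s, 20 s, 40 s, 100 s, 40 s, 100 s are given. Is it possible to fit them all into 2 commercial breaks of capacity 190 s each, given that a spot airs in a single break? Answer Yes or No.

No

Total = 440 s; ⌈440/190⌉ = 3.
At least 3 commercial breaks are required, but only 2 are allowed.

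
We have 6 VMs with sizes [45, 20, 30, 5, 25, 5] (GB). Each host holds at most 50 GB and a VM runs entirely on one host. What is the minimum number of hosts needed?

3

Total = 45 + 30 + 25 + 20 + 5 + 5 = 130 GB.
Lower bound: ⌈130/50⌉ = 3 hosts.
A packing using 3 hosts:
  host 1: 45 + 5 = 50
  host 2: 30 + 20 = 50
  host 3: 25 + 5 = 30
This matches the lower bound, so 3 is optimal.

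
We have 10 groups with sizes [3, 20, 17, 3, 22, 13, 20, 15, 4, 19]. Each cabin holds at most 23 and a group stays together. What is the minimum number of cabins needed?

Total = 22 + 20 + 20 + 19 + 17 + 15 + 13 + 4 + 3 + 3 = 136.
Lower bound: ⌈136/23⌉ = 6 cabins.
Also, 7 groups each exceed 23/2, and no two of those can share a cabin, so at least 7 cabins are needed.
A packing using 7 cabins:
  cabin 1: 22 = 22
  cabin 2: 20 + 3 = 23
  cabin 3: 20 + 3 = 23
  cabin 4: 19 + 4 = 23
  cabin 5: 17 = 17
  cabin 6: 15 = 15
  cabin 7: 13 = 13
This matches the lower bound, so 7 is optimal.

7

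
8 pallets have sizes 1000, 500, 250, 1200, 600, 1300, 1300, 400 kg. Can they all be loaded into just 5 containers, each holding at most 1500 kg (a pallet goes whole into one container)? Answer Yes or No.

Yes

A valid assignment using 5 containers:
  container 1: 1300 = 1300
  container 2: 1300 = 1300
  container 3: 1200 + 250 = 1450
  container 4: 1000 + 500 = 1500
  container 5: 600 + 400 = 1000
Every load is within 1500 kg, so 5 containers suffice.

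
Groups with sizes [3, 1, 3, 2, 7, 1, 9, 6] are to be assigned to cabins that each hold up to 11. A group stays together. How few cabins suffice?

Total = 9 + 7 + 6 + 3 + 3 + 2 + 1 + 1 = 32.
Lower bound: ⌈32/11⌉ = 3 cabins.
A packing using 3 cabins:
  cabin 1: 9 + 2 = 11
  cabin 2: 7 + 3 + 1 = 11
  cabin 3: 6 + 3 + 1 = 10
This matches the lower bound, so 3 is optimal.

3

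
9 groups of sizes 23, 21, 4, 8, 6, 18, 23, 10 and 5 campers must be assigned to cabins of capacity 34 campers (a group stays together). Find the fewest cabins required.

4

Total = 23 + 23 + 21 + 18 + 10 + 8 + 6 + 5 + 4 = 118 campers.
Lower bound: ⌈118/34⌉ = 4 cabins.
A packing using 4 cabins:
  cabin 1: 23 + 10 = 33
  cabin 2: 23 + 8 = 31
  cabin 3: 21 + 6 + 5 = 32
  cabin 4: 18 + 4 = 22
This matches the lower bound, so 4 is optimal.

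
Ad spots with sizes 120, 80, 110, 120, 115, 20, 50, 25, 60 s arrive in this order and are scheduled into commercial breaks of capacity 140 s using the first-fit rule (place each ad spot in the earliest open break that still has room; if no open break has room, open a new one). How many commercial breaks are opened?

6

  120 → break 1 (new)  [load 120/140]
  80 → break 2 (new)  [load 80/140]
  110 → break 3 (new)  [load 110/140]
  120 → break 4 (new)  [load 120/140]
  115 → break 5 (new)  [load 115/140]
  20 → break 1  [load 140/140]
  50 → break 2  [load 130/140]
  25 → break 3  [load 135/140]
  60 → break 6 (new)  [load 60/140]
6 commercial breaks opened.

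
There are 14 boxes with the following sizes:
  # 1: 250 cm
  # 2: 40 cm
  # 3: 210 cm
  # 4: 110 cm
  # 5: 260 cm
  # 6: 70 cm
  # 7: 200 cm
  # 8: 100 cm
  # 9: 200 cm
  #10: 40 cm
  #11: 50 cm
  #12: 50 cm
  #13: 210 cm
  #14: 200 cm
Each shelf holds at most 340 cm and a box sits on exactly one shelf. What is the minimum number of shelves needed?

Total = 260 + 250 + 210 + 210 + 200 + 200 + 200 + 110 + 100 + 70 + 50 + 50 + 40 + 40 = 1990 cm.
Lower bound: ⌈1990/340⌉ = 6 shelves.
Also, 7 boxes each exceed 170 cm, and no two of those can share a shelf, so at least 7 shelves are needed.
A packing using 7 shelves:
  shelf 1: 260 + 70 = 330
  shelf 2: 250 + 50 + 40 = 340
  shelf 3: 210 + 110 = 320
  shelf 4: 210 + 100 = 310
  shelf 5: 200 + 50 + 40 = 290
  shelf 6: 200 = 200
  shelf 7: 200 = 200
This matches the lower bound, so 7 is optimal.

7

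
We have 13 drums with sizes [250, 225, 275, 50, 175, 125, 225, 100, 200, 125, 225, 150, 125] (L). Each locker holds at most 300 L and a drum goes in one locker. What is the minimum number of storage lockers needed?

9

Total = 275 + 250 + 225 + 225 + 225 + 200 + 175 + 150 + 125 + 125 + 125 + 100 + 50 = 2250 L.
Lower bound: ⌈2250/300⌉ = 8 storage lockers.
A packing using 9 storage lockers:
  locker 1: 275 = 275
  locker 2: 250 + 50 = 300
  locker 3: 225 = 225
  locker 4: 225 = 225
  locker 5: 225 = 225
  locker 6: 200 + 100 = 300
  locker 7: 175 + 125 = 300
  locker 8: 150 + 125 = 275
  locker 9: 125 = 125
No arrangement into 8 storage lockers stays within capacity, so 9 is optimal.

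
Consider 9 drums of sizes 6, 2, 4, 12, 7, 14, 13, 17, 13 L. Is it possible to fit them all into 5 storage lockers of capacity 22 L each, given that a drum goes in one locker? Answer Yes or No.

Yes

A valid assignment using 5 storage lockers:
  locker 1: 17 + 4 = 21
  locker 2: 14 + 7 = 21
  locker 3: 13 + 6 + 2 = 21
  locker 4: 13 = 13
  locker 5: 12 = 12
Every load is within 22 L, so 5 storage lockers suffice.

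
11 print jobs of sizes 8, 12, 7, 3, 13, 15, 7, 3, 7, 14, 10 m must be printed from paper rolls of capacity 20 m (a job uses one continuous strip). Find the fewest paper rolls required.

6

Total = 15 + 14 + 13 + 12 + 10 + 8 + 7 + 7 + 7 + 3 + 3 = 99 m.
Lower bound: ⌈99/20⌉ = 5 paper rolls.
A packing using 6 paper rolls:
  roll 1: 15 + 3 = 18
  roll 2: 14 + 3 = 17
  roll 3: 13 + 7 = 20
  roll 4: 12 + 8 = 20
  roll 5: 10 + 7 = 17
  roll 6: 7 = 7
No arrangement into 5 paper rolls stays within capacity, so 6 is optimal.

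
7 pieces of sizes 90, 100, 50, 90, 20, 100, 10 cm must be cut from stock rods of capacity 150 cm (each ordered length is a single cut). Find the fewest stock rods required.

4

Total = 100 + 100 + 90 + 90 + 50 + 20 + 10 = 460 cm.
Lower bound: ⌈460/150⌉ = 4 stock rods.
A packing using 4 stock rods:
  stock rod 1: 100 + 50 = 150
  stock rod 2: 100 + 20 + 10 = 130
  stock rod 3: 90 = 90
  stock rod 4: 90 = 90
This matches the lower bound, so 4 is optimal.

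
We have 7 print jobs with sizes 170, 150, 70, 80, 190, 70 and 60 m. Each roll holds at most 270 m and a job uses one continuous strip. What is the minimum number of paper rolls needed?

4

Total = 190 + 170 + 150 + 80 + 70 + 70 + 60 = 790 m.
Lower bound: ⌈790/270⌉ = 3 paper rolls.
A packing using 4 paper rolls:
  roll 1: 190 + 80 = 270
  roll 2: 170 + 70 = 240
  roll 3: 150 + 70 = 220
  roll 4: 60 = 60
No arrangement into 3 paper rolls stays within capacity, so 4 is optimal.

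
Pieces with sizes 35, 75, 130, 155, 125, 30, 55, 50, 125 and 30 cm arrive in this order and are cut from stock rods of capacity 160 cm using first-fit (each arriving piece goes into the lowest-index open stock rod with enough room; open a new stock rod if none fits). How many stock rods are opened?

6

  35 → stock rod 1 (new)  [load 35/160]
  75 → stock rod 1  [load 110/160]
  130 → stock rod 2 (new)  [load 130/160]
  155 → stock rod 3 (new)  [load 155/160]
  125 → stock rod 4 (new)  [load 125/160]
  30 → stock rod 1  [load 140/160]
  55 → stock rod 5 (new)  [load 55/160]
  50 → stock rod 5  [load 105/160]
  125 → stock rod 6 (new)  [load 125/160]
  30 → stock rod 2  [load 160/160]
6 stock rods opened.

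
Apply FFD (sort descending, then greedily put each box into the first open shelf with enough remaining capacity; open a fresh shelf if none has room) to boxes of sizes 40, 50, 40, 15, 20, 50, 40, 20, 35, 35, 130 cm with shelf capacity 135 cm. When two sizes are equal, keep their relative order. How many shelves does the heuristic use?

Sorted descending: 130, 50, 50, 40, 40, 40, 35, 35, 20, 20, 15.
  130 → shelf 1 (new)  [load 130/135]
  50 → shelf 2 (new)  [load 50/135]
  50 → shelf 2  [load 100/135]
  40 → shelf 3 (new)  [load 40/135]
  40 → shelf 3  [load 80/135]
  40 → shelf 3  [load 120/135]
  35 → shelf 2  [load 135/135]
  35 → shelf 4 (new)  [load 35/135]
  20 → shelf 4  [load 55/135]
  20 → shelf 4  [load 75/135]
  15 → shelf 3  [load 135/135]
4 shelves opened.

4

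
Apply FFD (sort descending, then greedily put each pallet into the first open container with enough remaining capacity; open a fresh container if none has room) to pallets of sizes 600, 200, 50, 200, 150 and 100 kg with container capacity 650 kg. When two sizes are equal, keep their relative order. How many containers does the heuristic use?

2

Sorted descending: 600, 200, 200, 150, 100, 50.
  600 → container 1 (new)  [load 600/650]
  200 → container 2 (new)  [load 200/650]
  200 → container 2  [load 400/650]
  150 → container 2  [load 550/650]
  100 → container 2  [load 650/650]
  50 → container 1  [load 650/650]
2 containers opened.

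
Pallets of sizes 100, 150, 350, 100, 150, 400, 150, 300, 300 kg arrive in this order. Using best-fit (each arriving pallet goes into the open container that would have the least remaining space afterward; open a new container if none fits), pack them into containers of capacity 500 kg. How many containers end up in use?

  100 → container 1 (new)  [load 100/500]
  150 → container 1  [load 250/500]
  350 → container 2 (new)  [load 350/500]
  100 → container 2  [load 450/500]
  150 → container 1  [load 400/500]
  400 → container 3 (new)  [load 400/500]
  150 → container 4 (new)  [load 150/500]
  300 → container 4  [load 450/500]
  300 → container 5 (new)  [load 300/500]
5 containers opened.

5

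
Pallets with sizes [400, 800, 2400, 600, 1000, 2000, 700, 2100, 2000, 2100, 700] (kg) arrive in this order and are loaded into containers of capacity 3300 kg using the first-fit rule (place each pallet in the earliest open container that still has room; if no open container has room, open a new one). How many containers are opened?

  400 → container 1 (new)  [load 400/3300]
  800 → container 1  [load 1200/3300]
  2400 → container 2 (new)  [load 2400/3300]
  600 → container 1  [load 1800/3300]
  1000 → container 1  [load 2800/3300]
  2000 → container 3 (new)  [load 2000/3300]
  700 → container 2  [load 3100/3300]
  2100 → container 4 (new)  [load 2100/3300]
  2000 → container 5 (new)  [load 2000/3300]
  2100 → container 6 (new)  [load 2100/3300]
  700 → container 3  [load 2700/3300]
6 containers opened.

6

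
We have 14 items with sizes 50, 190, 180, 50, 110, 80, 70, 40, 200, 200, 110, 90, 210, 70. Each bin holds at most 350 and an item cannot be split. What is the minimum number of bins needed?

5

Total = 210 + 200 + 200 + 190 + 180 + 110 + 110 + 90 + 80 + 70 + 70 + 50 + 50 + 40 = 1650.
Lower bound: ⌈1650/350⌉ = 5 bins.
A packing using 5 bins:
  bin 1: 210 + 110 = 320
  bin 2: 200 + 110 + 40 = 350
  bin 3: 200 + 90 + 50 = 340
  bin 4: 190 + 80 + 70 = 340
  bin 5: 180 + 70 + 50 = 300
This matches the lower bound, so 5 is optimal.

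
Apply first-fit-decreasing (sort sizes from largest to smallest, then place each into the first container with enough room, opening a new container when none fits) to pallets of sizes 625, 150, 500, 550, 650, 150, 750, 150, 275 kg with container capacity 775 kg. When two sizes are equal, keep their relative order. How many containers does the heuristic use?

Sorted descending: 750, 650, 625, 550, 500, 275, 150, 150, 150.
  750 → container 1 (new)  [load 750/775]
  650 → container 2 (new)  [load 650/775]
  625 → container 3 (new)  [load 625/775]
  550 → container 4 (new)  [load 550/775]
  500 → container 5 (new)  [load 500/775]
  275 → container 5  [load 775/775]
  150 → container 3  [load 775/775]
  150 → container 4  [load 700/775]
  150 → container 6 (new)  [load 150/775]
6 containers opened.

6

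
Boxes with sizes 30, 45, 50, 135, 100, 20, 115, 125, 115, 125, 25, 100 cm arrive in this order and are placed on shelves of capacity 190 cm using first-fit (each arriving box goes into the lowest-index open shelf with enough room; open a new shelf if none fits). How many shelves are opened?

  30 → shelf 1 (new)  [load 30/190]
  45 → shelf 1  [load 75/190]
  50 → shelf 1  [load 125/190]
  135 → shelf 2 (new)  [load 135/190]
  100 → shelf 3 (new)  [load 100/190]
  20 → shelf 1  [load 145/190]
  115 → shelf 4 (new)  [load 115/190]
  125 → shelf 5 (new)  [load 125/190]
  115 → shelf 6 (new)  [load 115/190]
  125 → shelf 7 (new)  [load 125/190]
  25 → shelf 1  [load 170/190]
  100 → shelf 8 (new)  [load 100/190]
8 shelves opened.

8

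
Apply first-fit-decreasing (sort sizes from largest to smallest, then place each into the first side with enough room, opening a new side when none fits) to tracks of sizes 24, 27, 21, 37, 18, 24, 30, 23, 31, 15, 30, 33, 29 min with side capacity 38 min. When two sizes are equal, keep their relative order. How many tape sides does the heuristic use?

Sorted descending: 37, 33, 31, 30, 30, 29, 27, 24, 24, 23, 21, 18, 15.
  37 → side 1 (new)  [load 37/38]
  33 → side 2 (new)  [load 33/38]
  31 → side 3 (new)  [load 31/38]
  30 → side 4 (new)  [load 30/38]
  30 → side 5 (new)  [load 30/38]
  29 → side 6 (new)  [load 29/38]
  27 → side 7 (new)  [load 27/38]
  24 → side 8 (new)  [load 24/38]
  24 → side 9 (new)  [load 24/38]
  23 → side 10 (new)  [load 23/38]
  21 → side 11 (new)  [load 21/38]
  18 → side 12 (new)  [load 18/38]
  15 → side 10  [load 38/38]
12 tape sides opened.

12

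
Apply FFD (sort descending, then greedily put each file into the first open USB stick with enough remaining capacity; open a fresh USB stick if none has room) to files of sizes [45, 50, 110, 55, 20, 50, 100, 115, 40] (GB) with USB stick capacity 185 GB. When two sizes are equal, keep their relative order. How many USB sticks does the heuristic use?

Sorted descending: 115, 110, 100, 55, 50, 50, 45, 40, 20.
  115 → USB stick 1 (new)  [load 115/185]
  110 → USB stick 2 (new)  [load 110/185]
  100 → USB stick 3 (new)  [load 100/185]
  55 → USB stick 1  [load 170/185]
  50 → USB stick 2  [load 160/185]
  50 → USB stick 3  [load 150/185]
  45 → USB stick 4 (new)  [load 45/185]
  40 → USB stick 4  [load 85/185]
  20 → USB stick 2  [load 180/185]
4 USB sticks opened.

4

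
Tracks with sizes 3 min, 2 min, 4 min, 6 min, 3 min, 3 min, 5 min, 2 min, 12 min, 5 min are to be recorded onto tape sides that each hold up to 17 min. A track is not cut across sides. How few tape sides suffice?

Total = 12 + 6 + 5 + 5 + 4 + 3 + 3 + 3 + 2 + 2 = 45 min.
Lower bound: ⌈45/17⌉ = 3 tape sides.
A packing using 3 tape sides:
  side 1: 12 + 5 = 17
  side 2: 6 + 5 + 4 + 2 = 17
  side 3: 3 + 3 + 3 + 2 = 11
This matches the lower bound, so 3 is optimal.

3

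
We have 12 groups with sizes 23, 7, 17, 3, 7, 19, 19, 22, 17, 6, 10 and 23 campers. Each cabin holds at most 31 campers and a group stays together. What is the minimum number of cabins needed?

7

Total = 23 + 23 + 22 + 19 + 19 + 17 + 17 + 10 + 7 + 7 + 6 + 3 = 173 campers.
Lower bound: ⌈173/31⌉ = 6 cabins.
Also, 7 groups each exceed 31/2 campers, and no two of those can share a cabin, so at least 7 cabins are needed.
A packing using 7 cabins:
  cabin 1: 23 + 7 = 30
  cabin 2: 23 + 7 = 30
  cabin 3: 22 + 6 + 3 = 31
  cabin 4: 19 + 10 = 29
  cabin 5: 19 = 19
  cabin 6: 17 = 17
  cabin 7: 17 = 17
This matches the lower bound, so 7 is optimal.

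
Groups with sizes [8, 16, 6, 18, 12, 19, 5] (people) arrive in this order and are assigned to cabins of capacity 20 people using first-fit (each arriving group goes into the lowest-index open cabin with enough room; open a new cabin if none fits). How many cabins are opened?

5

  8 → cabin 1 (new)  [load 8/20]
  16 → cabin 2 (new)  [load 16/20]
  6 → cabin 1  [load 14/20]
  18 → cabin 3 (new)  [load 18/20]
  12 → cabin 4 (new)  [load 12/20]
  19 → cabin 5 (new)  [load 19/20]
  5 → cabin 1  [load 19/20]
5 cabins opened.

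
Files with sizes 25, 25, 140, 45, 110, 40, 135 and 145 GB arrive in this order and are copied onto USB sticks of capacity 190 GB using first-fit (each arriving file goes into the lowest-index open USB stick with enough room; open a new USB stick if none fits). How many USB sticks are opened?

4

  25 → USB stick 1 (new)  [load 25/190]
  25 → USB stick 1  [load 50/190]
  140 → USB stick 1  [load 190/190]
  45 → USB stick 2 (new)  [load 45/190]
  110 → USB stick 2  [load 155/190]
  40 → USB stick 3 (new)  [load 40/190]
  135 → USB stick 3  [load 175/190]
  145 → USB stick 4 (new)  [load 145/190]
4 USB sticks opened.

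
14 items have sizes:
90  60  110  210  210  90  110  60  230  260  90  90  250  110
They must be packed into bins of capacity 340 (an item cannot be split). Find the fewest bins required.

Total = 260 + 250 + 230 + 210 + 210 + 110 + 110 + 110 + 90 + 90 + 90 + 90 + 60 + 60 = 1970.
Lower bound: ⌈1970/340⌉ = 6 bins.
A packing using 6 bins:
  bin 1: 260 + 60 = 320
  bin 2: 250 + 90 = 340
  bin 3: 230 + 110 = 340
  bin 4: 210 + 110 = 320
  bin 5: 210 + 110 = 320
  bin 6: 90 + 90 + 90 + 60 = 330
This matches the lower bound, so 6 is optimal.

6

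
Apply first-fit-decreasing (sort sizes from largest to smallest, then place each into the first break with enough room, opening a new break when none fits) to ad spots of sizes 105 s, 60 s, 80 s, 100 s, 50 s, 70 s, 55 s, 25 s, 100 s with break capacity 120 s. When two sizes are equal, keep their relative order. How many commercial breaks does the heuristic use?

6

Sorted descending: 105, 100, 100, 80, 70, 60, 55, 50, 25.
  105 → break 1 (new)  [load 105/120]
  100 → break 2 (new)  [load 100/120]
  100 → break 3 (new)  [load 100/120]
  80 → break 4 (new)  [load 80/120]
  70 → break 5 (new)  [load 70/120]
  60 → break 6 (new)  [load 60/120]
  55 → break 6  [load 115/120]
  50 → break 5  [load 120/120]
  25 → break 4  [load 105/120]
6 commercial breaks opened.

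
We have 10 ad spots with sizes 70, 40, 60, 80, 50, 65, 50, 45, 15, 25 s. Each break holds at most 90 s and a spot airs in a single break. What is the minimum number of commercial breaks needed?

Total = 80 + 70 + 65 + 60 + 50 + 50 + 45 + 40 + 25 + 15 = 500 s.
Lower bound: ⌈500/90⌉ = 6 commercial breaks.
A packing using 7 commercial breaks:
  break 1: 80 = 80
  break 2: 70 + 15 = 85
  break 3: 65 + 25 = 90
  break 4: 60 = 60
  break 5: 50 + 40 = 90
  break 6: 50 = 50
  break 7: 45 = 45
No arrangement into 6 commercial breaks stays within capacity, so 7 is optimal.

7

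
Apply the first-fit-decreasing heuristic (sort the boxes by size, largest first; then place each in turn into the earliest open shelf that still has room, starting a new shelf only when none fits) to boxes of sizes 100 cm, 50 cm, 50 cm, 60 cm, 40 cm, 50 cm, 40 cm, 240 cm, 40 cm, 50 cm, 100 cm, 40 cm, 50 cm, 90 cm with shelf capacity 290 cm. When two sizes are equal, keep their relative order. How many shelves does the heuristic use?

Sorted descending: 240, 100, 100, 90, 60, 50, 50, 50, 50, 50, 40, 40, 40, 40.
  240 → shelf 1 (new)  [load 240/290]
  100 → shelf 2 (new)  [load 100/290]
  100 → shelf 2  [load 200/290]
  90 → shelf 2  [load 290/290]
  60 → shelf 3 (new)  [load 60/290]
  50 → shelf 1  [load 290/290]
  50 → shelf 3  [load 110/290]
  50 → shelf 3  [load 160/290]
  50 → shelf 3  [load 210/290]
  50 → shelf 3  [load 260/290]
  40 → shelf 4 (new)  [load 40/290]
  40 → shelf 4  [load 80/290]
  40 → shelf 4  [load 120/290]
  40 → shelf 4  [load 160/290]
4 shelves opened.

4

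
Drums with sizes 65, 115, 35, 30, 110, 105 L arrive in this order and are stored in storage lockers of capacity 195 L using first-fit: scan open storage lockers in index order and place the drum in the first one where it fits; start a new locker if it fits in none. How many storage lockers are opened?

  65 → locker 1 (new)  [load 65/195]
  115 → locker 1  [load 180/195]
  35 → locker 2 (new)  [load 35/195]
  30 → locker 2  [load 65/195]
  110 → locker 2  [load 175/195]
  105 → locker 3 (new)  [load 105/195]
3 storage lockers opened.

3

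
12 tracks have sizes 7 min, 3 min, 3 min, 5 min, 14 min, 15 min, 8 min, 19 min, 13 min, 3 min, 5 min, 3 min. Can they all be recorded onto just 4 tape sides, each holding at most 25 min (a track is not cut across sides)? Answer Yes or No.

Yes

A valid assignment using 4 tape sides:
  side 1: 19 + 3 + 3 = 25
  side 2: 15 + 8 = 23
  side 3: 14 + 5 + 3 + 3 = 25
  side 4: 13 + 7 + 5 = 25
Every load is within 25 min, so 4 tape sides suffice.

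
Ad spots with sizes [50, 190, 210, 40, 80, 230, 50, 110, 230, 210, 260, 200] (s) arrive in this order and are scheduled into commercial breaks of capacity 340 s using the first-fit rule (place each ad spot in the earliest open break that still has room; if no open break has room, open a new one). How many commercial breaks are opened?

7

  50 → break 1 (new)  [load 50/340]
  190 → break 1  [load 240/340]
  210 → break 2 (new)  [load 210/340]
  40 → break 1  [load 280/340]
  80 → break 2  [load 290/340]
  230 → break 3 (new)  [load 230/340]
  50 → break 1  [load 330/340]
  110 → break 3  [load 340/340]
  230 → break 4 (new)  [load 230/340]
  210 → break 5 (new)  [load 210/340]
  260 → break 6 (new)  [load 260/340]
  200 → break 7 (new)  [load 200/340]
7 commercial breaks opened.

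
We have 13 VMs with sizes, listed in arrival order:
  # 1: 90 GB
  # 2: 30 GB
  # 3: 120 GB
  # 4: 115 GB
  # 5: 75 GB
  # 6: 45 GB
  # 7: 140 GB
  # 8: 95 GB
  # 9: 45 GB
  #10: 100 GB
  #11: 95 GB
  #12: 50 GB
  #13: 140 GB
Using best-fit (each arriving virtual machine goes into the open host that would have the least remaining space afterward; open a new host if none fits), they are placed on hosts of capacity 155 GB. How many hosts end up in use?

9

  90 → host 1 (new)  [load 90/155]
  30 → host 1  [load 120/155]
  120 → host 2 (new)  [load 120/155]
  115 → host 3 (new)  [load 115/155]
  75 → host 4 (new)  [load 75/155]
  45 → host 4  [load 120/155]
  140 → host 5 (new)  [load 140/155]
  95 → host 6 (new)  [load 95/155]
  45 → host 6  [load 140/155]
  100 → host 7 (new)  [load 100/155]
  95 → host 8 (new)  [load 95/155]
  50 → host 7  [load 150/155]
  140 → host 9 (new)  [load 140/155]
9 hosts opened.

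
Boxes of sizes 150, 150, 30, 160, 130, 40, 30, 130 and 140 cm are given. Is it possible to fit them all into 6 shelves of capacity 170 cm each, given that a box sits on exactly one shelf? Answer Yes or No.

A valid assignment using 6 shelves:
  shelf 1: 160 = 160
  shelf 2: 150 = 150
  shelf 3: 150 = 150
  shelf 4: 140 + 30 = 170
  shelf 5: 130 + 40 = 170
  shelf 6: 130 + 30 = 160
Every load is within 170 cm, so 6 shelves suffice.

Yes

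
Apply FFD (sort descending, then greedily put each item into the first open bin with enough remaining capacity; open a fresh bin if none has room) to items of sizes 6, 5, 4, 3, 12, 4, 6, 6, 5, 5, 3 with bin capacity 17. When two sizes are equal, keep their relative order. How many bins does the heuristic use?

4

Sorted descending: 12, 6, 6, 6, 5, 5, 5, 4, 4, 3, 3.
  12 → bin 1 (new)  [load 12/17]
  6 → bin 2 (new)  [load 6/17]
  6 → bin 2  [load 12/17]
  6 → bin 3 (new)  [load 6/17]
  5 → bin 1  [load 17/17]
  5 → bin 2  [load 17/17]
  5 → bin 3  [load 11/17]
  4 → bin 3  [load 15/17]
  4 → bin 4 (new)  [load 4/17]
  3 → bin 4  [load 7/17]
  3 → bin 4  [load 10/17]
4 bins opened.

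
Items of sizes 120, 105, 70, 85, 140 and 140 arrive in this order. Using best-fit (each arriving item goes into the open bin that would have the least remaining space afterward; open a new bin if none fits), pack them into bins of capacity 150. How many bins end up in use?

6

  120 → bin 1 (new)  [load 120/150]
  105 → bin 2 (new)  [load 105/150]
  70 → bin 3 (new)  [load 70/150]
  85 → bin 4 (new)  [load 85/150]
  140 → bin 5 (new)  [load 140/150]
  140 → bin 6 (new)  [load 140/150]
6 bins opened.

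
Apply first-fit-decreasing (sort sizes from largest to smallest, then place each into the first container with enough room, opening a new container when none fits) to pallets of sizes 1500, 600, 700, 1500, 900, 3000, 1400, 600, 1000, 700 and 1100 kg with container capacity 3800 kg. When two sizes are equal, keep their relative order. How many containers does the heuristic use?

Sorted descending: 3000, 1500, 1500, 1400, 1100, 1000, 900, 700, 700, 600, 600.
  3000 → container 1 (new)  [load 3000/3800]
  1500 → container 2 (new)  [load 1500/3800]
  1500 → container 2  [load 3000/3800]
  1400 → container 3 (new)  [load 1400/3800]
  1100 → container 3  [load 2500/3800]
  1000 → container 3  [load 3500/3800]
  900 → container 4 (new)  [load 900/3800]
  700 → container 1  [load 3700/3800]
  700 → container 2  [load 3700/3800]
  600 → container 4  [load 1500/3800]
  600 → container 4  [load 2100/3800]
4 containers opened.

4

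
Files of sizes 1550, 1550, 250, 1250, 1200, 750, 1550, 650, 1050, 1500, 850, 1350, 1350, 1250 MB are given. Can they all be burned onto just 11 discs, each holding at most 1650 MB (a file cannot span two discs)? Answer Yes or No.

Total = 16100 MB; ⌈16100/1650⌉ = 10.
11 files each exceed half the capacity and cannot share a disc, forcing at least 11 discs.
The bound of 11 does not rule out 11, but exhaustive search shows no assignment into 11 discs of capacity 1650 MB exists — the minimum is 12.

No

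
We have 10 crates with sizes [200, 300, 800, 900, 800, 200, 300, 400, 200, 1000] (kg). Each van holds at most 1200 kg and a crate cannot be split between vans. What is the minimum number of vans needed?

Total = 1000 + 900 + 800 + 800 + 400 + 300 + 300 + 200 + 200 + 200 = 5100 kg.
Lower bound: ⌈5100/1200⌉ = 5 vans.
A packing using 5 vans:
  van 1: 1000 + 200 = 1200
  van 2: 900 + 300 = 1200
  van 3: 800 + 400 = 1200
  van 4: 800 + 300 = 1100
  van 5: 200 + 200 = 400
This matches the lower bound, so 5 is optimal.

5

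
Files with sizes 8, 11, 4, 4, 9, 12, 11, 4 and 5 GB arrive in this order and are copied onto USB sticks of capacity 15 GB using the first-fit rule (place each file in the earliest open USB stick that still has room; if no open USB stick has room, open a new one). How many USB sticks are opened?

  8 → USB stick 1 (new)  [load 8/15]
  11 → USB stick 2 (new)  [load 11/15]
  4 → USB stick 1  [load 12/15]
  4 → USB stick 2  [load 15/15]
  9 → USB stick 3 (new)  [load 9/15]
  12 → USB stick 4 (new)  [load 12/15]
  11 → USB stick 5 (new)  [load 11/15]
  4 → USB stick 3  [load 13/15]
  5 → USB stick 6 (new)  [load 5/15]
6 USB sticks opened.

6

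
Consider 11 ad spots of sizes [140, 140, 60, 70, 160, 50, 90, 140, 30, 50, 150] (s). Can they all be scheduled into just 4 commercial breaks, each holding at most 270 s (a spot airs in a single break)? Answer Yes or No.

Total = 1080 s; ⌈1080/270⌉ = 4.
5 ad spots each exceed half the capacity and cannot share a break, forcing at least 5 commercial breaks.
At least 5 commercial breaks are required, but only 4 are allowed.

No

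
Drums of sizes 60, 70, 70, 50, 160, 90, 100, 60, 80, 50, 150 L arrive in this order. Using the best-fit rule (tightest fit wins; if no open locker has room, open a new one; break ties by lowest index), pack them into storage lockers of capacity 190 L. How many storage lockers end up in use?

  60 → locker 1 (new)  [load 60/190]
  70 → locker 1  [load 130/190]
  70 → locker 2 (new)  [load 70/190]
  50 → locker 1  [load 180/190]
  160 → locker 3 (new)  [load 160/190]
  90 → locker 2  [load 160/190]
  100 → locker 4 (new)  [load 100/190]
  60 → locker 4  [load 160/190]
  80 → locker 5 (new)  [load 80/190]
  50 → locker 5  [load 130/190]
  150 → locker 6 (new)  [load 150/190]
6 storage lockers opened.

6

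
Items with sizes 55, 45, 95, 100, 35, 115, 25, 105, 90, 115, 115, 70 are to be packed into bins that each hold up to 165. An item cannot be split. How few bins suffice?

Total = 115 + 115 + 115 + 105 + 100 + 95 + 90 + 70 + 55 + 45 + 35 + 25 = 965.
Lower bound: ⌈965/165⌉ = 6 bins.
Also, 7 items each exceed 165/2, and no two of those can share a bin, so at least 7 bins are needed.
A packing using 7 bins:
  bin 1: 115 + 45 = 160
  bin 2: 115 + 35 = 150
  bin 3: 115 + 25 = 140
  bin 4: 105 + 55 = 160
  bin 5: 100 = 100
  bin 6: 95 + 70 = 165
  bin 7: 90 = 90
This matches the lower bound, so 7 is optimal.

7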